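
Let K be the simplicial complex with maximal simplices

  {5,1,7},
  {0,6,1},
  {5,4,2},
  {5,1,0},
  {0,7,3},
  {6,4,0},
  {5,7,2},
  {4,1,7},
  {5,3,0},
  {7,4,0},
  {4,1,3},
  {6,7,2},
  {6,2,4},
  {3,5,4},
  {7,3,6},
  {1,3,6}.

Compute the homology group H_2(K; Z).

Order the vertices as 0 < 1 < 2 < 3 < 4 < 5 < 6 < 7. Listing each simplex with vertices in this order, K has dimension 2 with simplices:

  0-simplices (8): [0], [1], [2], [3], [4], [5], [6], [7]
  1-simplices (24): (24 of them)
  2-simplices (16): [0,1,5], [0,1,6], [0,3,5], [0,3,7], [0,4,6], [0,4,7], [1,3,4], [1,3,6], [1,4,7], [1,5,7], [2,4,5], [2,4,6], [2,5,7], [2,6,7], [3,4,5], [3,6,7]

giving chain groups C_0 ≅ Z^8, C_1 ≅ Z^24, C_2 ≅ Z^16.

The boundary map ∂_1: C_1 → C_0 is given by ∂[p,q] = [q] − [p].
This gives a 8×24 integer matrix of rank 7; reducing to Smith normal form yields diagonal entries (1,1,1,1,1,1,1).

∂_2: C_2 → C_1 maps a triangle to the signed sum of its edges. For instance
  ∂[1,3,4] = [3,4] − [1,4] + [1,3],
  ∂[0,4,7] = [4,7] − [0,7] + [0,4].
This gives a 24×16 integer matrix of rank 15; reducing to Smith normal form yields diagonal entries (1,1,1,1,1,1,1,1,1,1,1,1,1,1,1).

Reading off H_k = ker ∂_k / im ∂_{k+1}:

  H_2: rank ker ∂_2 − rank ∂_3 = (16 − 15) − 0 = 1, and there is no ∂_3, so H_2 = Z.

(K is a triangulation of the torus T^2.)

H_2 ≅ Z.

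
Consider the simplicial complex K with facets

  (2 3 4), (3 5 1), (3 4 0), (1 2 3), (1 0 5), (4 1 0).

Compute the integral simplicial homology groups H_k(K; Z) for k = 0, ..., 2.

Take the total order 0 < 1 < 2 < 3 < 4 < 5 on the vertex set. Then K (dimension 2) consists of the simplices:

  0-simplices (6): [0], [1], [2], [3], [4], [5]
  1-simplices (12): [0,1], [0,3], [0,4], [0,5], [1,2], [1,3], [1,4], [1,5], [2,3], [2,4], [3,4], [3,5]
  2-simplices (6): [0,1,4], [0,1,5], [0,3,4], [1,2,3], [1,3,5], [2,3,4]

Hence C_0 ≅ Z^6, C_1 ≅ Z^12, C_2 ≅ Z^6.

∂_1: C_1 → C_0 is given by ∂[p,q] = [q] − [p]. For instance
  ∂[0,5] = [5] − [0].
The 6×12 boundary matrix has rank 5 and Smith normal form diag(1,1,1,1,1).

∂_2: C_2 → C_1 sends each 2-simplex [p,q,r] to [q,r] − [p,r] + [p,q]. For instance
  ∂[1,3,5] = [3,5] − [1,5] + [1,3],
  ∂[0,3,4] = [3,4] − [0,4] + [0,3].
This gives a 12×6 integer matrix of rank 6; reducing to Smith normal form yields diagonal entries (1,1,1,1,1,1).

Now H_k = ker ∂_k / im ∂_{k+1}, so:

  H_0: rank C_0 − rank ∂_1 = 6 − 5 = 1, and the invariant factors of ∂_1 are all 1, so H_0 = Z.
  H_1: rank ker ∂_1 − rank ∂_2 = (12 − 5) − 6 = 1, and the invariant factors of ∂_2 are all 1, so H_1 = Z.
  H_2: rank ker ∂_2 − rank ∂_3 = (6 − 6) − 0 = 0, and there is no ∂_3, so H_2 = 0.

As a check, the Euler characteristic is 6 − 12 + 6 = 0, which agrees with 1 − 1 + 0 = 0.

H_0 ≅ Z,  H_1 ≅ Z,  H_2 = 0.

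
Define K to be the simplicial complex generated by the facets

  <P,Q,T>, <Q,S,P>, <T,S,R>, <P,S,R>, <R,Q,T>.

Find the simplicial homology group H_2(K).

K has 5 vertices, 10 edges, 5 triangles.
rank ∂_2 = 5, rank ∂_3 = 0 ⇒ b_2 = 5 − 5 − 0 = 0. So H_2 = 0.

H_2 = 0.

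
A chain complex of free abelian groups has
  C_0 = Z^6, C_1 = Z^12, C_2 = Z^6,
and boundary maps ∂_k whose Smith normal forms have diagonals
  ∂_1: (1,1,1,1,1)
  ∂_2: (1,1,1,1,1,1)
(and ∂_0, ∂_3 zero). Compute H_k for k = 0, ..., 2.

H_0 ≅ Z,  H_1 ≅ Z,  H_2 = 0.

H_0: b_0 = 6 − 0 − 5 = 1; torsion from ∂_1 factors > 1: none. So H_0 ≅ Z.
H_1: b_1 = 12 − 5 − 6 = 1; torsion from ∂_2 factors > 1: none. So H_1 ≅ Z.
H_2: b_2 = 6 − 6 − 0 = 0; torsion from ∂_3 factors > 1: none. So H_2 ≅ 0.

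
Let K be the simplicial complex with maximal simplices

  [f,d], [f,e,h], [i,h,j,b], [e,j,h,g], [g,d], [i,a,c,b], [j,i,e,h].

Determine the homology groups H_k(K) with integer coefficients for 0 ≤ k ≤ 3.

H_0 = Z,  H_1 = Z,  H_2 = 0,  H_3 = 0.

We work with the vertex ordering a < b < c < d < e < f < g < h < i < j. The simplices of K, each written with vertices in increasing order, are:

  0-simplices (10): a, b, c, d, e, f, g, h, i, j
  1-simplices (21): ab, ac, ai, bc, bh, bi, bj, ci, df, dg, ef, eg, eh, ei, ej, fh, gh, gj, hi, hj, ij
  2-simplices (15): abc, abi, aci, bci, bhi, bhj, bij, efh, egh, egj, ehi, ehj, eij, ghj, hij
  3-simplices (4): abci, bhij, eghj, ehij

giving chain groups C_0 ≅ Z^10, C_1 ≅ Z^21, C_2 ≅ Z^15, C_3 ≅ Z^4.

The boundary map ∂_1: C_1 → C_0 sends each edge [p,q] (with p < q) to q − p.
The resulting 10×21 matrix has rank 9, and its Smith normal form has invariant factors (1,1,1,1,1,1,1,1,1).

Boundary ∂_2: C_2 → C_1 maps a triangle to the signed sum of its edges. For instance
  ∂ehi = hi − ei + eh,
  ∂bhj = hj − bj + bh.
The 21×15 boundary matrix has rank 11 and Smith normal form diag(1,1,1,1,1,1,1,1,1,1,1).

The boundary map ∂_3: C_3 → C_2 sends each 3-simplex σ to the alternating sum Σ_i (−1)^i (σ with its i-th vertex removed). For instance
  ∂abci = bci − aci + abi − abc,
  ∂ehij = hij − eij + ehj − ehi.
The 15×4 boundary matrix has rank 4 and Smith normal form diag(1,1,1,1).

From H_k ≅ ker(∂_k) / im(∂_{k+1}) we obtain:

  H_0: rank C_0 − rank ∂_1 = 10 − 9 = 1, and the invariant factors of ∂_1 are all 1, so H_0 = Z.
  H_1: rank ker ∂_1 − rank ∂_2 = (21 − 9) − 11 = 1, and the invariant factors of ∂_2 are all 1, so H_1 = Z.
  H_2: rank ker ∂_2 − rank ∂_3 = (15 − 11) − 4 = 0, and the invariant factors of ∂_3 are all 1, so H_2 = 0.
  H_3: rank ker ∂_3 − rank ∂_4 = (4 − 4) − 0 = 0, and there is no ∂_4, so H_3 = 0.

As a check, the Euler characteristic is 10 − 21 + 15 − 4 = 0, which agrees with 1 − 1 + 0 − 0 = 0.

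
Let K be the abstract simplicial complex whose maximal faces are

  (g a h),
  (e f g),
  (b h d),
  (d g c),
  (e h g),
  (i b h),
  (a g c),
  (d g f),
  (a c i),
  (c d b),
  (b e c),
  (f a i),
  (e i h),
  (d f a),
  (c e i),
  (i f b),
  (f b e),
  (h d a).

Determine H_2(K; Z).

H_2 = 0.

Order the vertices as a < b < c < d < e < f < g < h < i. Listing each simplex with vertices in this order, K has dimension 2 with simplices:

  0-simplices (9): a, b, c, d, e, f, g, h, i
  1-simplices (27): ac, ad, af, ag, ah, ai, bc, bd, be, bf, bh, bi, cd, ce, cg, ci, df, dg, dh, ef, eg, eh, ei, fg, fi, gh, hi
  2-simplices (18): acg, aci, adf, adh, afi, agh, bcd, bce, bdh, bef, bfi, bhi, cdg, cei, dfg, efg, egh, ehi

so the chain groups are C_0 ≅ Z^9, C_1 ≅ Z^27, C_2 ≅ Z^18.

The boundary map ∂_1: C_1 → C_0 maps an edge to its endpoints' difference, ∂[p,q] = q − p.
This gives a 9×27 integer matrix of rank 8; reducing to Smith normal form yields diagonal entries (1,1,1,1,1,1,1,1).

∂_2: C_2 → C_1 sends each 2-simplex [p,q,r] to [q,r] − [p,r] + [p,q]. For instance
  ∂efg = fg − eg + ef,
  ∂cdg = dg − cg + cd.
As a 27×18 matrix over Z this has rank 18, with invariant factors (1,1,1,1,1,1,1,1,1,1,1,1,1,1,1,1,1,2).

Now H_k = ker ∂_k / im ∂_{k+1}, so:

  H_2: rank ker ∂_2 − rank ∂_3 = (18 − 18) − 0 = 0, and there is no ∂_3, so H_2 = 0.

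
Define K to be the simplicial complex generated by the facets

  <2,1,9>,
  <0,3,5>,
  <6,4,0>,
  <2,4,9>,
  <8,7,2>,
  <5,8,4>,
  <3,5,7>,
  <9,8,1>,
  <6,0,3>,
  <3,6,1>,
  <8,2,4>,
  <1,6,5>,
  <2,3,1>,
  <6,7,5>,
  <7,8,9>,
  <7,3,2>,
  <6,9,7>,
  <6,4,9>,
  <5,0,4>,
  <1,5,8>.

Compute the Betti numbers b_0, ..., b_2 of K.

b_0 = 1, b_1 = 1, b_2 = 0.

K has 10 vertices, 30 edges, 20 triangles.
rank ∂_0 = 0, rank ∂_1 = 9 ⇒ b_0 = 10 − 0 − 9 = 1; all invariant factors of ∂_1 are 1 so no torsion. So H_0 ≅ Z.
rank ∂_1 = 9, rank ∂_2 = 20 ⇒ b_1 = 30 − 9 − 20 = 1; ∂_2 has invariant factor(s) [2] giving torsion. So H_1 ≅ Z × Z/2.
rank ∂_2 = 20, rank ∂_3 = 0 ⇒ b_2 = 20 − 20 − 0 = 0. So H_2 ≅ 0.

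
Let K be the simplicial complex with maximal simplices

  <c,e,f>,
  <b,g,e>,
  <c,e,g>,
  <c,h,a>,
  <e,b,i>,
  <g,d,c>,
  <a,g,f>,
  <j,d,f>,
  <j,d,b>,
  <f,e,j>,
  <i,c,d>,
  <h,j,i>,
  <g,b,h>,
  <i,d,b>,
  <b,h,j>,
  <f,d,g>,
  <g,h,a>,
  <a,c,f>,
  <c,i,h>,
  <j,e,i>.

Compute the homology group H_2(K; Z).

H_2 ≅ 0.

Fix the vertex order a < b < c < d < e < f < g < h < i < j and write every simplex with vertices in increasing order. Then dim K = 2 and the simplices of K are:

  0-simplices (10): a, b, c, d, e, f, g, h, i, j
  1-simplices (30): ac, af, ag, ah, bd, be, bg, bh, bi, bj, cd, ce, cf, cg, ch, ci, df, dg, di, dj, ef, eg, ei, ej, fg, fj, gh, hi, hj, ij
  2-simplices (20): acf, ach, afg, agh, bdi, bdj, beg, bei, bgh, bhj, cdg, cdi, cef, ceg, chi, dfg, dfj, efj, eij, hij

Hence C_0 ≅ Z^10, C_1 ≅ Z^30, C_2 ≅ Z^20.

The boundary map ∂_1: C_1 → C_0 is given by ∂[p,q] = [q] − [p]. For instance
  ∂fj = j − f.
The resulting 10×30 matrix has rank 9, and its Smith normal form has invariant factors (1,1,1,1,1,1,1,1,1).

The boundary map ∂_2: C_2 → C_1 maps a triangle to the signed sum of its edges. For instance
  ∂bgh = gh − bh + bg,
  ∂cef = ef − cf + ce.
As a 30×20 matrix over Z this has rank 20, with invariant factors (1,1,1,1,1,1,1,1,1,1,1,1,1,1,1,1,1,1,1,2).

Reading off H_k = ker ∂_k / im ∂_{k+1}:

  H_2: rank ker ∂_2 − rank ∂_3 = (20 − 20) − 0 = 0, and there is no ∂_3, so H_2 ≅ 0.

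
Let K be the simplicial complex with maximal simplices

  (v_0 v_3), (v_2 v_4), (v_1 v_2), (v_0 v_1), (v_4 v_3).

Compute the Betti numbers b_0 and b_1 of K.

b_0 = 1, b_1 = 1.

We work with the vertex ordering v_0 < v_1 < v_2 < v_3 < v_4. The simplices of K, each written with vertices in increasing order, are:

  0-simplices (5): [v_0], [v_1], [v_2], [v_3], [v_4]
  1-simplices (5): [v_0,v_1], [v_0,v_3], [v_1,v_2], [v_2,v_4], [v_3,v_4]

giving chain groups C_0 ≅ Z^5, C_1 ≅ Z^5.

The boundary map ∂_1: C_1 → C_0 sends each edge [p,q] (with p < q) to q − p.
As a 5×5 matrix over Z this has rank 4, with invariant factors (1,1,1,1).

Computing H_k = (kernel of ∂_k) / (image of ∂_{k+1}):

  H_0: rank C_0 − rank ∂_1 = 5 − 4 = 1, and the invariant factors of ∂_1 are all 1, so H_0 = Z.
  H_1: rank ker ∂_1 − rank ∂_2 = (5 − 4) − 0 = 1, and there is no ∂_2, so H_1 = Z.

As a check, the Euler characteristic is 5 − 5 = 0, which agrees with 1 − 1 = 0.

Hence the Betti numbers are b_0 = 1, b_1 = 1.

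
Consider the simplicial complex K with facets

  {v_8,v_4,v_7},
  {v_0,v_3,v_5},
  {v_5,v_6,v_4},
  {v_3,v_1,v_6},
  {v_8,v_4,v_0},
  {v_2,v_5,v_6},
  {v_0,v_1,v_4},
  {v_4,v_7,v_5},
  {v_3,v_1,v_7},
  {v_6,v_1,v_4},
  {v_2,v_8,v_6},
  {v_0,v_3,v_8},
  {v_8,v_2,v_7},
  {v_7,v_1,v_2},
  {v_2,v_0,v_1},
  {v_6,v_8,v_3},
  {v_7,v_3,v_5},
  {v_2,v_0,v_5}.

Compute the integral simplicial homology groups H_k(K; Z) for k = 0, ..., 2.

H_0 = Z,  H_1 = Z^2,  H_2 = Z.

Take the total order v_0 < v_1 < v_2 < v_3 < v_4 < v_5 < v_6 < v_7 < v_8 on the vertex set. Then K (dimension 2) consists of the simplices:

  0-simplices (9): [v_0], [v_1], [v_2], [v_3], [v_4], [v_5], [v_6], [v_7], [v_8]
  1-simplices (27): (27 of them)
  2-simplices (18): (18 of them)

Hence C_0 ≅ Z^9, C_1 ≅ Z^27, C_2 ≅ Z^18.

∂_1: C_1 → C_0 maps an edge to its endpoints' difference, ∂[p,q] = q − p. For instance
  ∂[v_2,v_7] = [v_7] − [v_2].
As a 9×27 matrix over Z this has rank 8, with invariant factors (1,1,1,1,1,1,1,1).

Boundary ∂_2: C_2 → C_1 maps a triangle to the signed sum of its edges. For instance
  ∂[v_2,v_5,v_6] = [v_5,v_6] − [v_2,v_6] + [v_2,v_5],
  ∂[v_0,v_4,v_8] = [v_4,v_8] − [v_0,v_8] + [v_0,v_4].
This gives a 27×18 integer matrix of rank 17; reducing to Smith normal form yields diagonal entries (1,1,1,1,1,1,1,1,1,1,1,1,1,1,1,1,1).

Computing H_k = (kernel of ∂_k) / (image of ∂_{k+1}):

  H_0: rank C_0 − rank ∂_1 = 9 − 8 = 1, and the invariant factors of ∂_1 are all 1, so H_0 ≅ Z.
  H_1: rank ker ∂_1 − rank ∂_2 = (27 − 8) − 17 = 2, and the invariant factors of ∂_2 are all 1, so H_1 ≅ Z^2.
  H_2: rank ker ∂_2 − rank ∂_3 = (18 − 17) − 0 = 1, and there is no ∂_3, so H_2 ≅ Z.

As a check, the Euler characteristic is 9 − 27 + 18 = 0, which agrees with 1 − 2 + 1 = 0.
(K is a triangulation of the torus T^2.)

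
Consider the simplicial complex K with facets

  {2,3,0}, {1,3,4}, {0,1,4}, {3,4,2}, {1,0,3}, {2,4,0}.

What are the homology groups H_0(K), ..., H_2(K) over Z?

Take the total order 0 < 1 < 2 < 3 < 4 on the vertex set. Then K (dimension 2) consists of the simplices:

  0-simplices (5): [0], [1], [2], [3], [4]
  1-simplices (9): [0,1], [0,2], [0,3], [0,4], [1,3], [1,4], [2,3], [2,4], [3,4]
  2-simplices (6): [0,1,3], [0,1,4], [0,2,3], [0,2,4], [1,3,4], [2,3,4]

giving chain groups C_0 ≅ Z^5, C_1 ≅ Z^9, C_2 ≅ Z^6.

Boundary ∂_1: C_1 → C_0 is given by ∂[p,q] = [q] − [p].
The 5×9 boundary matrix has rank 4 and Smith normal form diag(1,1,1,1).

The boundary map ∂_2: C_2 → C_1 acts by ∂[p,q,r] = [q,r] − [p,r] + [p,q]. For instance
  ∂[0,1,3] = [1,3] − [0,3] + [0,1],
  ∂[0,2,4] = [2,4] − [0,4] + [0,2].
The resulting 9×6 matrix has rank 5, and its Smith normal form has invariant factors (1,1,1,1,1).

Computing H_k = (kernel of ∂_k) / (image of ∂_{k+1}):

  H_0: rank C_0 − rank ∂_1 = 5 − 4 = 1, and the invariant factors of ∂_1 are all 1, so H_0 = Z.
  H_1: rank ker ∂_1 − rank ∂_2 = (9 − 4) − 5 = 0, and the invariant factors of ∂_2 are all 1, so H_1 = 0.
  H_2: rank ker ∂_2 − rank ∂_3 = (6 − 5) − 0 = 1, and there is no ∂_3, so H_2 = Z.

As a check, the Euler characteristic is 5 − 9 + 6 = 2, which agrees with 1 − 0 + 1 = 2.

H_0 ≅ Z,  H_1 = 0,  H_2 ≅ Z.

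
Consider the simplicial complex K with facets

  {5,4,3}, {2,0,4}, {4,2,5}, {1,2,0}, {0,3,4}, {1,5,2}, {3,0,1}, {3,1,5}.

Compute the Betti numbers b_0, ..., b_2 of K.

b_0 = 1, b_1 = 0, b_2 = 1.

Fix the vertex order 0 < 1 < 2 < 3 < 4 < 5 and write every simplex with vertices in increasing order. Then dim K = 2 and the simplices of K are:

  0-simplices (6): [0], [1], [2], [3], [4], [5]
  1-simplices (12): [0,1], [0,2], [0,3], [0,4], [1,2], [1,3], [1,5], [2,4], [2,5], [3,4], [3,5], [4,5]
  2-simplices (8): [0,1,2], [0,1,3], [0,2,4], [0,3,4], [1,2,5], [1,3,5], [2,4,5], [3,4,5]

Hence C_0 ≅ Z^6, C_1 ≅ Z^12, C_2 ≅ Z^8.

Boundary ∂_1: C_1 → C_0 sends each edge [p,q] (with p < q) to q − p. For instance
  ∂[1,3] = [3] − [1].
This gives a 6×12 integer matrix of rank 5; reducing to Smith normal form yields diagonal entries (1,1,1,1,1).

The boundary map ∂_2: C_2 → C_1 maps a triangle to the signed sum of its edges. For instance
  ∂[3,4,5] = [4,5] − [3,5] + [3,4],
  ∂[1,3,5] = [3,5] − [1,5] + [1,3].
The 12×8 boundary matrix has rank 7 and Smith normal form diag(1,1,1,1,1,1,1).

Reading off H_k = ker ∂_k / im ∂_{k+1}:

  H_0: rank C_0 − rank ∂_1 = 6 − 5 = 1, and the invariant factors of ∂_1 are all 1, so H_0 = Z.
  H_1: rank ker ∂_1 − rank ∂_2 = (12 − 5) − 7 = 0, and the invariant factors of ∂_2 are all 1, so H_1 = 0.
  H_2: rank ker ∂_2 − rank ∂_3 = (8 − 7) − 0 = 1, and there is no ∂_3, so H_2 = Z.

Hence the Betti numbers are b_0 = 1, b_1 = 0, b_2 = 1.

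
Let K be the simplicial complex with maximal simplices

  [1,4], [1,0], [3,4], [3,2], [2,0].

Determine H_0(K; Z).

K has 5 vertices, 5 edges.
rank ∂_0 = 0, rank ∂_1 = 4 ⇒ b_0 = 5 − 0 − 4 = 1; all invariant factors of ∂_1 are 1 so no torsion. So H_0 = Z.

H_0 = Z.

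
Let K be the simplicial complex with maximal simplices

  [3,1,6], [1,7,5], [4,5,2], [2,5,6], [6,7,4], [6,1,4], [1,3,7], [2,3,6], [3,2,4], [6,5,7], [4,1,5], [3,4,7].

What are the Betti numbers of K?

b_0 = 1, b_1 = 0, b_2 = 0.

We work with the vertex ordering 1 < 2 < 3 < 4 < 5 < 6 < 7. The simplices of K, each written with vertices in increasing order, are:

  0-simplices (7): [1], [2], [3], [4], [5], [6], [7]
  1-simplices (18): [1,3], [1,4], [1,5], [1,6], [1,7], [2,3], [2,4], [2,5], [2,6], [3,4], [3,6], [3,7], [4,5], [4,6], [4,7], [5,6], [5,7], [6,7]
  2-simplices (12): [1,3,6], [1,3,7], [1,4,5], [1,4,6], [1,5,7], [2,3,4], [2,3,6], [2,4,5], [2,5,6], [3,4,7], [4,6,7], [5,6,7]

so the chain groups are C_0 ≅ Z^7, C_1 ≅ Z^18, C_2 ≅ Z^12.

∂_1: C_1 → C_0 maps an edge to its endpoints' difference, ∂[p,q] = q − p.
The resulting 7×18 matrix has rank 6, and its Smith normal form has invariant factors (1,1,1,1,1,1).

∂_2: C_2 → C_1 sends each 2-simplex [p,q,r] to [q,r] − [p,r] + [p,q]. For instance
  ∂[1,4,6] = [4,6] − [1,6] + [1,4],
  ∂[2,5,6] = [5,6] − [2,6] + [2,5].
The resulting 18×12 matrix has rank 12, and its Smith normal form has invariant factors (1,1,1,1,1,1,1,1,1,1,1,2).

Now H_k = ker ∂_k / im ∂_{k+1}, so:

  H_0: rank C_0 − rank ∂_1 = 7 − 6 = 1, and the invariant factors of ∂_1 are all 1, so H_0 ≅ Z.
  H_1: rank ker ∂_1 − rank ∂_2 = (18 − 6) − 12 = 0, and ∂_2 has invariant factor 2 > 1, so H_1 ≅ Z/2.
  H_2: rank ker ∂_2 − rank ∂_3 = (12 − 12) − 0 = 0, and there is no ∂_3, so H_2 ≅ 0.

As a check, the Euler characteristic is 7 − 18 + 12 = 1, which agrees with 1 − 0 + 0 = 1.

Hence the Betti numbers are b_0 = 1, b_1 = 0, b_2 = 0.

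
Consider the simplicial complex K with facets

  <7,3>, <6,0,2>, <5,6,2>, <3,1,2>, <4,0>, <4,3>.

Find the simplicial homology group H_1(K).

H_1 ≅ Z.

We work with the vertex ordering 0 < 1 < 2 < 3 < 4 < 5 < 6 < 7. The simplices of K, each written with vertices in increasing order, are:

  0-simplices (8): [0], [1], [2], [3], [4], [5], [6], [7]
  1-simplices (11): [0,2], [0,4], [0,6], [1,2], [1,3], [2,3], [2,5], [2,6], [3,4], [3,7], [5,6]
  2-simplices (3): [0,2,6], [1,2,3], [2,5,6]

so the chain groups are C_0 ≅ Z^8, C_1 ≅ Z^11, C_2 ≅ Z^3.

The boundary map ∂_1: C_1 → C_0 sends each edge [p,q] (with p < q) to q − p. For instance
  ∂[2,3] = [3] − [2].
This gives a 8×11 integer matrix of rank 7; reducing to Smith normal form yields diagonal entries (1,1,1,1,1,1,1).

Boundary ∂_2: C_2 → C_1 acts by ∂[p,q,r] = [q,r] − [p,r] + [p,q]. For instance
  ∂[0,2,6] = [2,6] − [0,6] + [0,2],
  ∂[1,2,3] = [2,3] − [1,3] + [1,2].
The 11×3 boundary matrix has rank 3 and Smith normal form diag(1,1,1).

Now H_k = ker ∂_k / im ∂_{k+1}, so:

  H_1: rank ker ∂_1 − rank ∂_2 = (11 − 7) − 3 = 1, and the invariant factors of ∂_2 are all 1, so H_1 ≅ Z.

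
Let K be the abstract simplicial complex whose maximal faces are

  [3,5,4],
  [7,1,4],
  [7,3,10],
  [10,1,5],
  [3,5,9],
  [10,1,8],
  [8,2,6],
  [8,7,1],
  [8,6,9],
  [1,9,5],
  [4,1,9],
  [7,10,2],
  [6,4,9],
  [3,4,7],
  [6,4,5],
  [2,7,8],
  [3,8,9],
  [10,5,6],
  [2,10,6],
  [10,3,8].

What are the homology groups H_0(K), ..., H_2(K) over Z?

H_0 ≅ Z,  H_1 ≅ Z ⊕ Z/2Z,  H_2 = 0.

K has 10 vertices, 30 edges, 20 triangles.
rank ∂_0 = 0, rank ∂_1 = 9 ⇒ b_0 = 10 − 0 − 9 = 1; all invariant factors of ∂_1 are 1 so no torsion. So H_0 ≅ Z.
rank ∂_1 = 9, rank ∂_2 = 20 ⇒ b_1 = 30 − 9 − 20 = 1; ∂_2 has invariant factor(s) [2] giving torsion. So H_1 ≅ Z ⊕ Z/2Z.
rank ∂_2 = 20, rank ∂_3 = 0 ⇒ b_2 = 20 − 20 − 0 = 0. So H_2 ≅ 0.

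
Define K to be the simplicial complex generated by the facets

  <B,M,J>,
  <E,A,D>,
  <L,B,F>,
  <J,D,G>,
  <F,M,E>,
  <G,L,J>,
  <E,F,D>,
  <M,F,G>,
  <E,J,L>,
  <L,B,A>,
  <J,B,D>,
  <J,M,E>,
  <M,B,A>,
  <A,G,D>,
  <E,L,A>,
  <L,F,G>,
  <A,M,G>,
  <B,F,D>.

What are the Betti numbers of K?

Take the total order A < B < D < E < F < G < J < L < M on the vertex set. Then K (dimension 2) consists of the simplices:

  0-simplices (9): A, B, D, E, F, G, J, L, M
  1-simplices (27): AB, AD, AE, AG, AL, AM, BD, BF, BJ, BL, BM, DE, DF, DG, DJ, EF, EJ, EL, EM, FG, FL, FM, GJ, GL, GM, JL, JM
  2-simplices (18): ABL, ABM, ADE, ADG, AEL, AGM, BDF, BDJ, BFL, BJM, DEF, DGJ, EFM, EJL, EJM, FGL, FGM, GJL

Hence C_0 ≅ Z^9, C_1 ≅ Z^27, C_2 ≅ Z^18.

∂_1: C_1 → C_0 sends each edge [p,q] (with p < q) to q − p.
This gives a 9×27 integer matrix of rank 8; reducing to Smith normal form yields diagonal entries (1,1,1,1,1,1,1,1).

∂_2: C_2 → C_1 maps a triangle to the signed sum of its edges. For instance
  ∂DEF = EF − DF + DE,
  ∂BFL = FL − BL + BF.
This gives a 27×18 integer matrix of rank 17; reducing to Smith normal form yields diagonal entries (1,1,1,1,1,1,1,1,1,1,1,1,1,1,1,1,1).

From H_k ≅ ker(∂_k) / im(∂_{k+1}) we obtain:

  H_0: rank C_0 − rank ∂_1 = 9 − 8 = 1, and the invariant factors of ∂_1 are all 1, so H_0 ≅ Z.
  H_1: rank ker ∂_1 − rank ∂_2 = (27 − 8) − 17 = 2, and the invariant factors of ∂_2 are all 1, so H_1 ≅ Z^2.
  H_2: rank ker ∂_2 − rank ∂_3 = (18 − 17) − 0 = 1, and there is no ∂_3, so H_2 ≅ Z.

Hence the Betti numbers are b_0 = 1, b_1 = 2, b_2 = 1.

b_0 = 1, b_1 = 2, b_2 = 1.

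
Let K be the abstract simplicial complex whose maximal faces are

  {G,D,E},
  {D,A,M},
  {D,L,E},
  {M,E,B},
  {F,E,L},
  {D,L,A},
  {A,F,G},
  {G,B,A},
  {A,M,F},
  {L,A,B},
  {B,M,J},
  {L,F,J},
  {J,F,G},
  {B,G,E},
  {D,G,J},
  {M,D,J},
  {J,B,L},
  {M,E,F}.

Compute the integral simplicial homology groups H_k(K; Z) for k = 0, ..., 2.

H_0 = Z,  H_1 = Z^2,  H_2 = Z.

We work with the vertex ordering A < B < D < E < F < G < J < L < M. The simplices of K, each written with vertices in increasing order, are:

  0-simplices (9): A, B, D, E, F, G, J, L, M
  1-simplices (27): AB, AD, AF, AG, AL, AM, BE, BG, BJ, BL, BM, DE, DG, DJ, DL, DM, EF, EG, EL, EM, FG, FJ, FL, FM, GJ, JL, JM
  2-simplices (18): ABG, ABL, ADL, ADM, AFG, AFM, BEG, BEM, BJL, BJM, DEG, DEL, DGJ, DJM, EFL, EFM, FGJ, FJL

Hence C_0 ≅ Z^9, C_1 ≅ Z^27, C_2 ≅ Z^18.

∂_1: C_1 → C_0 sends each edge [p,q] (with p < q) to q − p. For instance
  ∂DJ = J − D.
As a 9×27 matrix over Z this has rank 8, with invariant factors (1,1,1,1,1,1,1,1).

The boundary map ∂_2: C_2 → C_1 maps a triangle to the signed sum of its edges. For instance
  ∂FGJ = GJ − FJ + FG,
  ∂ABL = BL − AL + AB.
As a 27×18 matrix over Z this has rank 17, with invariant factors (1,1,1,1,1,1,1,1,1,1,1,1,1,1,1,1,1).

From H_k ≅ ker(∂_k) / im(∂_{k+1}) we obtain:

  H_0: rank C_0 − rank ∂_1 = 9 − 8 = 1, and the invariant factors of ∂_1 are all 1, so H_0 ≅ Z.
  H_1: rank ker ∂_1 − rank ∂_2 = (27 − 8) − 17 = 2, and the invariant factors of ∂_2 are all 1, so H_1 ≅ Z^2.
  H_2: rank ker ∂_2 − rank ∂_3 = (18 − 17) − 0 = 1, and there is no ∂_3, so H_2 ≅ Z.

As a check, the Euler characteristic is 9 − 27 + 18 = 0, which agrees with 1 − 2 + 1 = 0.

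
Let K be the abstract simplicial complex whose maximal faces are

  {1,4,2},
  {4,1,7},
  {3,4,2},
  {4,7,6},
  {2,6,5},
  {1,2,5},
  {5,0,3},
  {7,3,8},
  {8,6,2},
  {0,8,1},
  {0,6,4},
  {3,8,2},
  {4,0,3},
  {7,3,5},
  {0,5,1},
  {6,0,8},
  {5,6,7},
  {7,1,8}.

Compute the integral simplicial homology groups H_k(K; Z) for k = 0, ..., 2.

H_0 = Z,  H_1 = Z^2,  H_2 = Z.

We work with the vertex ordering 0 < 1 < 2 < 3 < 4 < 5 < 6 < 7 < 8. The simplices of K, each written with vertices in increasing order, are:

  0-simplices (9): [0], [1], [2], [3], [4], [5], [6], [7], [8]
  1-simplices (27): (27 of them)
  2-simplices (18): [0,1,5], [0,1,8], [0,3,4], [0,3,5], [0,4,6], [0,6,8], [1,2,4], [1,2,5], [1,4,7], [1,7,8], [2,3,4], [2,3,8], [2,5,6], [2,6,8], [3,5,7], [3,7,8], [4,6,7], [5,6,7]

Hence C_0 ≅ Z^9, C_1 ≅ Z^27, C_2 ≅ Z^18.

The boundary map ∂_1: C_1 → C_0 maps an edge to its endpoints' difference, ∂[p,q] = q − p. For instance
  ∂[5,6] = [6] − [5].
The 9×27 boundary matrix has rank 8 and Smith normal form diag(1,1,1,1,1,1,1,1).

∂_2: C_2 → C_1 maps a triangle to the signed sum of its edges. For instance
  ∂[0,1,8] = [1,8] − [0,8] + [0,1],
  ∂[2,5,6] = [5,6] − [2,6] + [2,5].
As a 27×18 matrix over Z this has rank 17, with invariant factors (1,1,1,1,1,1,1,1,1,1,1,1,1,1,1,1,1).

Computing H_k = (kernel of ∂_k) / (image of ∂_{k+1}):

  H_0: rank C_0 − rank ∂_1 = 9 − 8 = 1, and the invariant factors of ∂_1 are all 1, so H_0 ≅ Z.
  H_1: rank ker ∂_1 − rank ∂_2 = (27 − 8) − 17 = 2, and the invariant factors of ∂_2 are all 1, so H_1 ≅ Z^2.
  H_2: rank ker ∂_2 − rank ∂_3 = (18 − 17) − 0 = 1, and there is no ∂_3, so H_2 ≅ Z.

As a check, the Euler characteristic is 9 − 27 + 18 = 0, which agrees with 1 − 2 + 1 = 0.
(K is a triangulation of the torus T^2.)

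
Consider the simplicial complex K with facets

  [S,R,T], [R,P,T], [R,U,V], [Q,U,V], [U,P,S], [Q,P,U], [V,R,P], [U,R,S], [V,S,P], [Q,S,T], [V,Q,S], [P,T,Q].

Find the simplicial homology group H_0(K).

H_0 ≅ Z.

We work with the vertex ordering P < Q < R < S < T < U < V. The simplices of K, each written with vertices in increasing order, are:

  0-simplices (7): P, Q, R, S, T, U, V
  1-simplices (18): PQ, PR, PS, PT, PU, PV, QS, QT, QU, QV, RS, RT, RU, RV, ST, SU, SV, UV
  2-simplices (12): PQT, PQU, PRT, PRV, PSU, PSV, QST, QSV, QUV, RST, RSU, RUV

Hence C_0 ≅ Z^7, C_1 ≅ Z^18, C_2 ≅ Z^12.

Boundary ∂_1: C_1 → C_0 is given by ∂[p,q] = [q] − [p]. For instance
  ∂RU = U − R.
This gives a 7×18 integer matrix of rank 6; reducing to Smith normal form yields diagonal entries (1,1,1,1,1,1).

Boundary ∂_2: C_2 → C_1 maps a triangle to the signed sum of its edges. For instance
  ∂PRT = RT − PT + PR,
  ∂QSV = SV − QV + QS.
The 18×12 boundary matrix has rank 12 and Smith normal form diag(1,1,1,1,1,1,1,1,1,1,1,2).

From H_k ≅ ker(∂_k) / im(∂_{k+1}) we obtain:

  H_0: rank C_0 − rank ∂_1 = 7 − 6 = 1, and the invariant factors of ∂_1 are all 1, so H_0 = Z.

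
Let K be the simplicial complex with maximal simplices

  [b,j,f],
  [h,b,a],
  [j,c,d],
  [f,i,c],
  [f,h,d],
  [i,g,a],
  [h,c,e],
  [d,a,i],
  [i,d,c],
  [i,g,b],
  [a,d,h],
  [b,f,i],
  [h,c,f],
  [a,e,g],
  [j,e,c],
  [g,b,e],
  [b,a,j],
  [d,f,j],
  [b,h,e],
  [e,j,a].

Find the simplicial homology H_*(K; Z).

Fix the vertex order a < b < c < d < e < f < g < h < i < j and write every simplex with vertices in increasing order. Then dim K = 2 and the simplices of K are:

  0-simplices (10): a, b, c, d, e, f, g, h, i, j
  1-simplices (30): ab, ad, ae, ag, ah, ai, aj, be, bf, bg, bh, bi, bj, cd, ce, cf, ch, ci, cj, df, dh, di, dj, eg, eh, ej, fh, fi, fj, gi
  2-simplices (20): abh, abj, adh, adi, aeg, aej, agi, beg, beh, bfi, bfj, bgi, cdi, cdj, ceh, cej, cfh, cfi, dfh, dfj

so the chain groups are C_0 ≅ Z^10, C_1 ≅ Z^30, C_2 ≅ Z^20.

The boundary map ∂_1: C_1 → C_0 maps an edge to its endpoints' difference, ∂[p,q] = q − p.
The resulting 10×30 matrix has rank 9, and its Smith normal form has invariant factors (1,1,1,1,1,1,1,1,1).

Boundary ∂_2: C_2 → C_1 sends each 2-simplex [p,q,r] to [q,r] − [p,r] + [p,q]. For instance
  ∂adi = di − ai + ad,
  ∂abj = bj − aj + ab.
This gives a 30×20 integer matrix of rank 20; reducing to Smith normal form yields diagonal entries (1,1,1,1,1,1,1,1,1,1,1,1,1,1,1,1,1,1,1,2).

Reading off H_k = ker ∂_k / im ∂_{k+1}:

  H_0: rank C_0 − rank ∂_1 = 10 − 9 = 1, and the invariant factors of ∂_1 are all 1, so H_0 ≅ Z.
  H_1: rank ker ∂_1 − rank ∂_2 = (30 − 9) − 20 = 1, and ∂_2 has invariant factor 2 > 1, so H_1 ≅ Z ⊕ Z/2.
  H_2: rank ker ∂_2 − rank ∂_3 = (20 − 20) − 0 = 0, and there is no ∂_3, so H_2 ≅ 0.

As a check, the Euler characteristic is 10 − 30 + 20 = 0, which agrees with 1 − 1 + 0 = 0.

H_0 ≅ Z,  H_1 ≅ Z ⊕ Z/2,  H_2 = 0.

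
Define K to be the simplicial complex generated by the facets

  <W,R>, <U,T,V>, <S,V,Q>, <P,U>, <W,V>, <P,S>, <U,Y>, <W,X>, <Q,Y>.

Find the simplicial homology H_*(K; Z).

Take the total order P < Q < R < S < T < U < V < W < X < Y on the vertex set. Then K (dimension 2) consists of the simplices:

  0-simplices (10): P, Q, R, S, T, U, V, W, X, Y
  1-simplices (13): PS, PU, QS, QV, QY, RW, SV, TU, TV, UV, UY, VW, WX
  2-simplices (2): QSV, TUV

Hence C_0 ≅ Z^10, C_1 ≅ Z^13, C_2 ≅ Z^2.

∂_1: C_1 → C_0 maps an edge to its endpoints' difference, ∂[p,q] = q − p.
The resulting 10×13 matrix has rank 9, and its Smith normal form has invariant factors (1,1,1,1,1,1,1,1,1).

Boundary ∂_2: C_2 → C_1 sends each 2-simplex [p,q,r] to [q,r] − [p,r] + [p,q]. For instance
  ∂QSV = SV − QV + QS,
  ∂TUV = UV − TV + TU.
The 13×2 boundary matrix has rank 2 and Smith normal form diag(1,1).

Computing H_k = (kernel of ∂_k) / (image of ∂_{k+1}):

  H_0: rank C_0 − rank ∂_1 = 10 − 9 = 1, and the invariant factors of ∂_1 are all 1, so H_0 ≅ Z.
  H_1: rank ker ∂_1 − rank ∂_2 = (13 − 9) − 2 = 2, and the invariant factors of ∂_2 are all 1, so H_1 ≅ Z^2.
  H_2: rank ker ∂_2 − rank ∂_3 = (2 − 2) − 0 = 0, and there is no ∂_3, so H_2 ≅ 0.

H_0 = Z,  H_1 = Z^2,  H_2 = 0.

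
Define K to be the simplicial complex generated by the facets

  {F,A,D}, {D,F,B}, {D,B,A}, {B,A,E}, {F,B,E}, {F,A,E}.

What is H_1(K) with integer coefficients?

H_1 ≅ 0.

Fix the vertex order A < B < D < E < F and write every simplex with vertices in increasing order. Then dim K = 2 and the simplices of K are:

  0-simplices (5): A, B, D, E, F
  1-simplices (9): AB, AD, AE, AF, BD, BE, BF, DF, EF
  2-simplices (6): ABD, ABE, ADF, AEF, BDF, BEF

so the chain groups are C_0 ≅ Z^5, C_1 ≅ Z^9, C_2 ≅ Z^6.

The boundary map ∂_1: C_1 → C_0 sends each edge [p,q] (with p < q) to q − p. For instance
  ∂BD = D − B.
This gives a 5×9 integer matrix of rank 4; reducing to Smith normal form yields diagonal entries (1,1,1,1).

The boundary map ∂_2: C_2 → C_1 acts by ∂[p,q,r] = [q,r] − [p,r] + [p,q]. For instance
  ∂ADF = DF − AF + AD,
  ∂BDF = DF − BF + BD.
The resulting 9×6 matrix has rank 5, and its Smith normal form has invariant factors (1,1,1,1,1).

Computing H_k = (kernel of ∂_k) / (image of ∂_{k+1}):

  H_1: rank ker ∂_1 − rank ∂_2 = (9 − 4) − 5 = 0, and the invariant factors of ∂_2 are all 1, so H_1 = 0.

(K is a triangulation of the 2-sphere S^2.)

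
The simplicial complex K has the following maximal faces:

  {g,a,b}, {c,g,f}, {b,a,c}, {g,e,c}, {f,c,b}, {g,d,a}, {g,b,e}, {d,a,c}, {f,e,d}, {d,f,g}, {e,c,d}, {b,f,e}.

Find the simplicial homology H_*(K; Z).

H_0 ≅ Z,  H_1 ≅ Z/2,  H_2 = 0.

Order the vertices as a < b < c < d < e < f < g. Listing each simplex with vertices in this order, K has dimension 2 with simplices:

  0-simplices (7): a, b, c, d, e, f, g
  1-simplices (18): ab, ac, ad, ag, bc, be, bf, bg, cd, ce, cf, cg, de, df, dg, ef, eg, fg
  2-simplices (12): abc, abg, acd, adg, bcf, bef, beg, cde, ceg, cfg, def, dfg

Hence C_0 ≅ Z^7, C_1 ≅ Z^18, C_2 ≅ Z^12.

Boundary ∂_1: C_1 → C_0 is given by ∂[p,q] = [q] − [p].
As a 7×18 matrix over Z this has rank 6, with invariant factors (1,1,1,1,1,1).

The boundary map ∂_2: C_2 → C_1 sends each 2-simplex [p,q,r] to [q,r] − [p,r] + [p,q]. For instance
  ∂abg = bg − ag + ab,
  ∂dfg = fg − dg + df.
As a 18×12 matrix over Z this has rank 12, with invariant factors (1,1,1,1,1,1,1,1,1,1,1,2).

Reading off H_k = ker ∂_k / im ∂_{k+1}:

  H_0: rank C_0 − rank ∂_1 = 7 − 6 = 1, and the invariant factors of ∂_1 are all 1, so H_0 = Z.
  H_1: rank ker ∂_1 − rank ∂_2 = (18 − 6) − 12 = 0, and ∂_2 has invariant factor 2 > 1, so H_1 = Z/2.
  H_2: rank ker ∂_2 − rank ∂_3 = (12 − 12) − 0 = 0, and there is no ∂_3, so H_2 = 0.

(K is a triangulation of the real projective plane RP^2.)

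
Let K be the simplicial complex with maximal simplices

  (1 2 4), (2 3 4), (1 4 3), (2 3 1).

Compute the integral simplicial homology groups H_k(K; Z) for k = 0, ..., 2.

We work with the vertex ordering 1 < 2 < 3 < 4. The simplices of K, each written with vertices in increasing order, are:

  0-simplices (4): [1], [2], [3], [4]
  1-simplices (6): [1,2], [1,3], [1,4], [2,3], [2,4], [3,4]
  2-simplices (4): [1,2,3], [1,2,4], [1,3,4], [2,3,4]

giving chain groups C_0 ≅ Z^4, C_1 ≅ Z^6, C_2 ≅ Z^4.

Boundary ∂_1: C_1 → C_0 is given by ∂[p,q] = [q] − [p].
The resulting 4×6 matrix has rank 3, and its Smith normal form has invariant factors (1,1,1).

∂_2: C_2 → C_1 acts by ∂[p,q,r] = [q,r] − [p,r] + [p,q]. For instance
  ∂[1,3,4] = [3,4] − [1,4] + [1,3],
  ∂[1,2,4] = [2,4] − [1,4] + [1,2].
This gives a 6×4 integer matrix of rank 3; reducing to Smith normal form yields diagonal entries (1,1,1).

Computing H_k = (kernel of ∂_k) / (image of ∂_{k+1}):

  H_0: rank C_0 − rank ∂_1 = 4 − 3 = 1, and the invariant factors of ∂_1 are all 1, so H_0 ≅ Z.
  H_1: rank ker ∂_1 − rank ∂_2 = (6 − 3) − 3 = 0, and the invariant factors of ∂_2 are all 1, so H_1 ≅ 0.
  H_2: rank ker ∂_2 − rank ∂_3 = (4 − 3) − 0 = 1, and there is no ∂_3, so H_2 ≅ Z.

As a check, the Euler characteristic is 4 − 6 + 4 = 2, which agrees with 1 − 0 + 1 = 2.
(K is a triangulation of the 2-sphere S^2.)

H_0 = Z,  H_1 = 0,  H_2 = Z.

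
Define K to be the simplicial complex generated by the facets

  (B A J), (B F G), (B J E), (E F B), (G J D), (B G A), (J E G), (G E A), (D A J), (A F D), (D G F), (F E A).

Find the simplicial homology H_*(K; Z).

H_0 ≅ Z,  H_1 ≅ Z/2Z,  H_2 = 0.

Order the vertices as A < B < D < E < F < G < J. Listing each simplex with vertices in this order, K has dimension 2 with simplices:

  0-simplices (7): A, B, D, E, F, G, J
  1-simplices (18): AB, AD, AE, AF, AG, AJ, BE, BF, BG, BJ, DF, DG, DJ, EF, EG, EJ, FG, GJ
  2-simplices (12): ABG, ABJ, ADF, ADJ, AEF, AEG, BEF, BEJ, BFG, DFG, DGJ, EGJ

so the chain groups are C_0 ≅ Z^7, C_1 ≅ Z^18, C_2 ≅ Z^12.

The boundary map ∂_1: C_1 → C_0 maps an edge to its endpoints' difference, ∂[p,q] = q − p.
As a 7×18 matrix over Z this has rank 6, with invariant factors (1,1,1,1,1,1).

∂_2: C_2 → C_1 sends each 2-simplex [p,q,r] to [q,r] − [p,r] + [p,q]. For instance
  ∂ADJ = DJ − AJ + AD,
  ∂ADF = DF − AF + AD.
The resulting 18×12 matrix has rank 12, and its Smith normal form has invariant factors (1,1,1,1,1,1,1,1,1,1,1,2).

Reading off H_k = ker ∂_k / im ∂_{k+1}:

  H_0: rank C_0 − rank ∂_1 = 7 − 6 = 1, and the invariant factors of ∂_1 are all 1, so H_0 = Z.
  H_1: rank ker ∂_1 − rank ∂_2 = (18 − 6) − 12 = 0, and ∂_2 has invariant factor 2 > 1, so H_1 = Z/2Z.
  H_2: rank ker ∂_2 − rank ∂_3 = (12 − 12) − 0 = 0, and there is no ∂_3, so H_2 = 0.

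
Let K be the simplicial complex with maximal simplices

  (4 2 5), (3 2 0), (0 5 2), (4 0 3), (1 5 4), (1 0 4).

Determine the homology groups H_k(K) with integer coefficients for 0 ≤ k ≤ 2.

H_0 ≅ Z,  H_1 ≅ Z,  H_2 = 0.

We work with the vertex ordering 0 < 1 < 2 < 3 < 4 < 5. The simplices of K, each written with vertices in increasing order, are:

  0-simplices (6): [0], [1], [2], [3], [4], [5]
  1-simplices (12): [0,1], [0,2], [0,3], [0,4], [0,5], [1,4], [1,5], [2,3], [2,4], [2,5], [3,4], [4,5]
  2-simplices (6): [0,1,4], [0,2,3], [0,2,5], [0,3,4], [1,4,5], [2,4,5]

Hence C_0 ≅ Z^6, C_1 ≅ Z^12, C_2 ≅ Z^6.

Boundary ∂_1: C_1 → C_0 sends each edge [p,q] (with p < q) to q − p.
As a 6×12 matrix over Z this has rank 5, with invariant factors (1,1,1,1,1).

∂_2: C_2 → C_1 acts by ∂[p,q,r] = [q,r] − [p,r] + [p,q]. For instance
  ∂[0,2,3] = [2,3] − [0,3] + [0,2],
  ∂[2,4,5] = [4,5] − [2,5] + [2,4].
The 12×6 boundary matrix has rank 6 and Smith normal form diag(1,1,1,1,1,1).

Computing H_k = (kernel of ∂_k) / (image of ∂_{k+1}):

  H_0: rank C_0 − rank ∂_1 = 6 − 5 = 1, and the invariant factors of ∂_1 are all 1, so H_0 ≅ Z.
  H_1: rank ker ∂_1 − rank ∂_2 = (12 − 5) − 6 = 1, and the invariant factors of ∂_2 are all 1, so H_1 ≅ Z.
  H_2: rank ker ∂_2 − rank ∂_3 = (6 − 6) − 0 = 0, and there is no ∂_3, so H_2 ≅ 0.

As a check, the Euler characteristic is 6 − 12 + 6 = 0, which agrees with 1 − 1 + 0 = 0.
(K is a triangulation of the cylinder S^1 x I.)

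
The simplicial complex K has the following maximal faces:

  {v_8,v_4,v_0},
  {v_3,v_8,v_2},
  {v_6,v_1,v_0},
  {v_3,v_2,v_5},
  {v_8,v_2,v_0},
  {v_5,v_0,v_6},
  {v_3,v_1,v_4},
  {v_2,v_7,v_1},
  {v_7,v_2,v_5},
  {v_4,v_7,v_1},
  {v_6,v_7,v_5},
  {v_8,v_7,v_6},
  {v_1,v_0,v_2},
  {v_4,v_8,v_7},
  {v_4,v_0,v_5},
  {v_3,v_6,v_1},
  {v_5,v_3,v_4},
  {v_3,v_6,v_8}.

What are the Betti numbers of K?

Order the vertices as v_0 < v_1 < v_2 < v_3 < v_4 < v_5 < v_6 < v_7 < v_8. Listing each simplex with vertices in this order, K has dimension 2 with simplices:

  0-simplices (9): [v_0], [v_1], [v_2], [v_3], [v_4], [v_5], [v_6], [v_7], [v_8]
  1-simplices (27): (27 of them)
  2-simplices (18): (18 of them)

Hence C_0 ≅ Z^9, C_1 ≅ Z^27, C_2 ≅ Z^18.

∂_1: C_1 → C_0 maps an edge to its endpoints' difference, ∂[p,q] = q − p.
This gives a 9×27 integer matrix of rank 8; reducing to Smith normal form yields diagonal entries (1,1,1,1,1,1,1,1).

∂_2: C_2 → C_1 maps a triangle to the signed sum of its edges. For instance
  ∂[v_4,v_7,v_8] = [v_7,v_8] − [v_4,v_8] + [v_4,v_7],
  ∂[v_1,v_2,v_7] = [v_2,v_7] − [v_1,v_7] + [v_1,v_2].
The 27×18 boundary matrix has rank 17 and Smith normal form diag(1,1,1,1,1,1,1,1,1,1,1,1,1,1,1,1,1).

Now H_k = ker ∂_k / im ∂_{k+1}, so:

  H_0: rank C_0 − rank ∂_1 = 9 − 8 = 1, and the invariant factors of ∂_1 are all 1, so H_0 ≅ Z.
  H_1: rank ker ∂_1 − rank ∂_2 = (27 − 8) − 17 = 2, and the invariant factors of ∂_2 are all 1, so H_1 ≅ Z^2.
  H_2: rank ker ∂_2 − rank ∂_3 = (18 − 17) − 0 = 1, and there is no ∂_3, so H_2 ≅ Z.

(K is a triangulation of the torus T^2.)

Hence the Betti numbers are b_0 = 1, b_1 = 2, b_2 = 1.

b_0 = 1, b_1 = 2, b_2 = 1.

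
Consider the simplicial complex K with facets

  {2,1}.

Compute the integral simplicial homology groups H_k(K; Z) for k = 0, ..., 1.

H_0 ≅ Z,  H_1 = 0.

Order the vertices as 1 < 2. Listing each simplex with vertices in this order, K has dimension 1 with simplices:

  0-simplices (2): [1], [2]
  1-simplices (1): [1,2]

giving chain groups C_0 ≅ Z^2, C_1 ≅ Z^1.

The boundary map ∂_1: C_1 → C_0 is given by ∂[p,q] = [q] − [p]. For instance
  ∂[1,2] = [2] − [1].
This gives a 2×1 integer matrix of rank 1; reducing to Smith normal form yields diagonal entries (1).

Now H_k = ker ∂_k / im ∂_{k+1}, so:

  H_0: rank C_0 − rank ∂_1 = 2 − 1 = 1, and the invariant factors of ∂_1 are all 1, so H_0 = Z.
  H_1: rank ker ∂_1 − rank ∂_2 = (1 − 1) − 0 = 0, and there is no ∂_2, so H_1 = 0.

As a check, the Euler characteristic is 2 − 1 = 1, which agrees with 1 − 0 = 1.
(K is a triangulation of the 1-simplex.)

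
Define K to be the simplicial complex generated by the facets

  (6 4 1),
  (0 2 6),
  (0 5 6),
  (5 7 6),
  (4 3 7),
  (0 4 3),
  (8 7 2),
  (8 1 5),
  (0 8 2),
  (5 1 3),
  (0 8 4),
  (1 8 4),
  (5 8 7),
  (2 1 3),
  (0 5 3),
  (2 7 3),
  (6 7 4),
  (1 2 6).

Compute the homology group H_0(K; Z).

H_0 = Z.

Fix the vertex order 0 < 1 < 2 < 3 < 4 < 5 < 6 < 7 < 8 and write every simplex with vertices in increasing order. Then dim K = 2 and the simplices of K are:

  0-simplices (9): [0], [1], [2], [3], [4], [5], [6], [7], [8]
  1-simplices (27): (27 of them)
  2-simplices (18): [0,2,6], [0,2,8], [0,3,4], [0,3,5], [0,4,8], [0,5,6], [1,2,3], [1,2,6], [1,3,5], [1,4,6], [1,4,8], [1,5,8], [2,3,7], [2,7,8], [3,4,7], [4,6,7], [5,6,7], [5,7,8]

Hence C_0 ≅ Z^9, C_1 ≅ Z^27, C_2 ≅ Z^18.

The boundary map ∂_1: C_1 → C_0 sends each edge [p,q] (with p < q) to q − p. For instance
  ∂[0,6] = [6] − [0].
This gives a 9×27 integer matrix of rank 8; reducing to Smith normal form yields diagonal entries (1,1,1,1,1,1,1,1).

The boundary map ∂_2: C_2 → C_1 acts by ∂[p,q,r] = [q,r] − [p,r] + [p,q]. For instance
  ∂[1,4,8] = [4,8] − [1,8] + [1,4],
  ∂[0,5,6] = [5,6] − [0,6] + [0,5].
As a 27×18 matrix over Z this has rank 17, with invariant factors (1,1,1,1,1,1,1,1,1,1,1,1,1,1,1,1,1).

Reading off H_k = ker ∂_k / im ∂_{k+1}:

  H_0: rank C_0 − rank ∂_1 = 9 − 8 = 1, and the invariant factors of ∂_1 are all 1, so H_0 = Z.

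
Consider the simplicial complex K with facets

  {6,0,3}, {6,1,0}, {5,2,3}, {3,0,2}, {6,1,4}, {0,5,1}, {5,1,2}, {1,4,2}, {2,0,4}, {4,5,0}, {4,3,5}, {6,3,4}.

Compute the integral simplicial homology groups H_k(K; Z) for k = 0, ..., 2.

H_0 ≅ Z,  H_1 ≅ Z/2,  H_2 = 0.

Order the vertices as 0 < 1 < 2 < 3 < 4 < 5 < 6. Listing each simplex with vertices in this order, K has dimension 2 with simplices:

  0-simplices (7): [0], [1], [2], [3], [4], [5], [6]
  1-simplices (18): [0,1], [0,2], [0,3], [0,4], [0,5], [0,6], [1,2], [1,4], [1,5], [1,6], [2,3], [2,4], [2,5], [3,4], [3,5], [3,6], [4,5], [4,6]
  2-simplices (12): [0,1,5], [0,1,6], [0,2,3], [0,2,4], [0,3,6], [0,4,5], [1,2,4], [1,2,5], [1,4,6], [2,3,5], [3,4,5], [3,4,6]

Hence C_0 ≅ Z^7, C_1 ≅ Z^18, C_2 ≅ Z^12.

The boundary map ∂_1: C_1 → C_0 maps an edge to its endpoints' difference, ∂[p,q] = q − p. For instance
  ∂[1,2] = [2] − [1].
The 7×18 boundary matrix has rank 6 and Smith normal form diag(1,1,1,1,1,1).

The boundary map ∂_2: C_2 → C_1 sends each 2-simplex [p,q,r] to [q,r] − [p,r] + [p,q]. For instance
  ∂[0,4,5] = [4,5] − [0,5] + [0,4],
  ∂[1,4,6] = [4,6] − [1,6] + [1,4].
This gives a 18×12 integer matrix of rank 12; reducing to Smith normal form yields diagonal entries (1,1,1,1,1,1,1,1,1,1,1,2).

Computing H_k = (kernel of ∂_k) / (image of ∂_{k+1}):

  H_0: rank C_0 − rank ∂_1 = 7 − 6 = 1, and the invariant factors of ∂_1 are all 1, so H_0 ≅ Z.
  H_1: rank ker ∂_1 − rank ∂_2 = (18 − 6) − 12 = 0, and ∂_2 has invariant factor 2 > 1, so H_1 ≅ Z/2.
  H_2: rank ker ∂_2 − rank ∂_3 = (12 − 12) − 0 = 0, and there is no ∂_3, so H_2 ≅ 0.

As a check, the Euler characteristic is 7 − 18 + 12 = 1, which agrees with 1 − 0 + 0 = 1.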